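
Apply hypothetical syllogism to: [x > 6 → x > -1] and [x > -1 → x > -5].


Hypothetical syllogism: from (P → Q) and (Q → R), infer (P → R).
Chain the two implications through the shared middle term 'x > -1'.

x > 6 → x > -5


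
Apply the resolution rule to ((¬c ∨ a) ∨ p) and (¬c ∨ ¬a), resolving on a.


The clauses contain complementary literals a and ¬a.
Resolution eliminates this pair and disjoins the remaining literals (merging duplicates).

(¬c ∨ p)


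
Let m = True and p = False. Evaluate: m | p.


Disjunction is false only when both operands are false.
Substitute: m=True, p=False.
True | False evaluates to True.

True


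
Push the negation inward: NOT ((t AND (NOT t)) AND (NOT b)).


De Morgan: the negation of a conjunction is the disjunction of the negations.
Distribute NOT across AND, flipping it to OR, and negate each literal.

((NOT t) OR t) OR b


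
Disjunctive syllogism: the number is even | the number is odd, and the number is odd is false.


Disjunctive syllogism: from (P ∨ Q) and ¬P, infer Q.
One disjunct, 'the number is odd', is ruled out; the other must hold.

the number is even


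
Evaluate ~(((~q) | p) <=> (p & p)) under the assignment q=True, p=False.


Substitute q=True, p=False:
~q = False
(~q) | p = False | False = False
p & p = False & False = False
((~q) | p) <=> (p & p) = False <=> False = True
~(((~q) | p) <=> (p & p)) = False

False


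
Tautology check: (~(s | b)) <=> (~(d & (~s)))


Build the truth table over {b, d, s}:
b | d | s | φ
-------------
False | False | False | True
True | False | False | False
False | True | False | False
True | True | False | True
False | False | True | False
True | False | True | False
False | True | True | False
True | True | True | False
Counterexample at row 2: with b=True, d=False, s=False, the formula is False.

No, it is not a tautology.


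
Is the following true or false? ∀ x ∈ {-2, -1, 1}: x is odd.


Evaluate the predicate on each element: -2:F, -1:T, 1:T.
Counterexample x = -2 fails the predicate.

F


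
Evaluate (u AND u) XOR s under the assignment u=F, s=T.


Substitute u=F, s=T:
u AND u = F AND F = F
(u AND u) XOR s = F XOR T = T

T


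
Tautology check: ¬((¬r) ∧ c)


Build the truth table over {c, r}:
c | r | φ
---------
F | F | T
T | F | F
F | T | T
T | T | T
Counterexample at row 2: with c=T, r=F, the formula is F.

No, it is not a tautology.


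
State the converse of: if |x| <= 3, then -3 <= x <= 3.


The converse of (P → Q) is (Q → P). It is not in general equivalent to the original.
Here P = '|x| <= 3' and Q = '-3 <= x <= 3'.

If -3 <= x <= 3, then |x| <= 3.


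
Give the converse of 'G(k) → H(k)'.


The converse of (P → Q) is (Q → P). It is not in general equivalent to the original.
Here P = 'G(k)' and Q = 'H(k)'.

If H(k), then G(k).


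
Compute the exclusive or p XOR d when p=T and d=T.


Exclusive or is true when exactly one operand is true.
Substitute: p=T, d=T.
T XOR T evaluates to F.

F


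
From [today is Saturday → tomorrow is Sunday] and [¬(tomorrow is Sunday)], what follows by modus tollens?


Modus tollens: from (P → Q) and ¬Q, infer ¬P.
Q = 'tomorrow is Sunday' is denied; since P → Q, P must also fail.

Not (today is Saturday).


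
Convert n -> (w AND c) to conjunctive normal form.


Step 1: Rewrite n → (w ∧ c) as ¬n ∨ (w ∧ c).
Step 2: Distribute ∨ over ∧.

((NOT n) OR w) AND ((NOT n) OR c)


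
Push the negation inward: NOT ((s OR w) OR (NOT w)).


De Morgan: the negation of a disjunction is the conjunction of the negations.
Distribute NOT across OR, flipping it to AND, and negate each literal.

((NOT s) AND (NOT w)) AND w


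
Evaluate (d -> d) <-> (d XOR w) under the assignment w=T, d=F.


Substitute w=T, d=F:
d -> d = F -> F = T
d XOR w = F XOR T = T
(d -> d) <-> (d XOR w) = T <-> T = T

T


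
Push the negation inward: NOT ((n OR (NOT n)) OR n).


De Morgan: the negation of a disjunction is the conjunction of the negations.
Distribute NOT across OR, flipping it to AND, and negate each literal.

((NOT n) AND n) AND (NOT n)


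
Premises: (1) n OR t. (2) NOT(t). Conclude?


Disjunctive syllogism: from (P ∨ Q) and ¬P, infer Q.
One disjunct, 't', is ruled out; the other must hold.

n


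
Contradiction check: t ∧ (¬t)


Truth table over {t}:
t | φ
-----
F | F
T | F
Every row is false.

Yes, it is a contradiction.


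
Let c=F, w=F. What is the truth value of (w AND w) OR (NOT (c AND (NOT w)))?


Substitute c=F, w=F:
w AND w = F AND F = F
NOT w = T
c AND (NOT w) = F AND T = F
NOT (c AND (NOT w)) = T
(w AND w) OR (NOT (c AND (NOT w))) = F OR T = T

T


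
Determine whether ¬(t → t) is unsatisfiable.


Truth table over {t}:
t | φ
-----
F | F
T | F
Every row is false.

Yes, it is a contradiction.


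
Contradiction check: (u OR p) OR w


Truth table over {p, u, w}:
p | u | w | φ
-------------
F | F | F | F
T | F | F | T
F | T | F | T
T | T | F | T
F | F | T | T
T | F | T | T
F | T | T | T
T | T | T | T
Satisfying assignment at row 2: p=T, u=F, w=F gives T.

No, it is not a contradiction.


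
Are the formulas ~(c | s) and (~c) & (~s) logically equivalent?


Compare truth tables:
c | s | φ | ψ
-------------
False | False | True | True
True | False | False | False
False | True | False | False
True | True | False | False
The columns φ and ψ agree on every row.

Yes, they are logically equivalent.


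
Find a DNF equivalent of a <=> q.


Step 1: a ↔ q is true exactly when both agree: (a ∧ q) ∨ (¬a ∧ ¬q).

(a & q) | ((~a) & (~q))


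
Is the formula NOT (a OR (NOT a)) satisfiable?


Check all 2 assignments over {a}:
a | φ
-----
F | F
T | F
No assignment makes the formula true.

Unsatisfiable.


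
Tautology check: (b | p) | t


Build the truth table over {b, p, t}:
b | p | t | φ
-------------
False | False | False | False
True | False | False | True
False | True | False | True
True | True | False | True
False | False | True | True
True | False | True | True
False | True | True | True
True | True | True | True
Counterexample at row 1: with b=False, p=False, t=False, the formula is False.

No, it is not a tautology.


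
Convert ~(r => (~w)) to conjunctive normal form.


Step 1: Rewrite r → (¬w) as ¬r ∨ (¬w).
Step 2: Negate: ¬(¬r ∨ (¬w)) = r ∧ ¬(¬w) (De Morgan + double negation).
Step 3: Eliminate any double negations (¬¬X = X).

r & w


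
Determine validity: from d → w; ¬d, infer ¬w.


This is denying the antecedent (fallacy). There exist truth assignments where the premises are all true but the conclusion is false.

Invalid.


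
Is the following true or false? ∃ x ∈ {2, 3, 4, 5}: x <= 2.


Evaluate the predicate on each element: 2:T, 3:F, 4:F, 5:F.
Witness x = 2 satisfies the predicate.

T


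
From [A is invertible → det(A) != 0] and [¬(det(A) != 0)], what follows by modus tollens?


Modus tollens: from (P → Q) and ¬Q, infer ¬P.
Q = 'det(A) != 0' is denied; since P → Q, P must also fail.

Not (A is invertible).


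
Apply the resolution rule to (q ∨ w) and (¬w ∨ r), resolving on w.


The clauses contain complementary literals w and ¬w.
Resolution eliminates this pair and disjoins the remaining literals (merging duplicates).

(q ∨ r)


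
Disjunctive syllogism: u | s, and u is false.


Disjunctive syllogism: from (P ∨ Q) and ¬P, infer Q.
One disjunct, 'u', is ruled out; the other must hold.

s


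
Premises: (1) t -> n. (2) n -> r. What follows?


Hypothetical syllogism: from (P → Q) and (Q → R), infer (P → R).
Chain the two implications through the shared middle term 'n'.

t -> r


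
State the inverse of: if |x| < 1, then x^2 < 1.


The inverse of (P → Q) is (¬P → ¬Q). It is equivalent to the converse, not to the original.
Here P = '|x| < 1' and Q = 'x^2 < 1'.

If not (|x| < 1), then not (x^2 < 1).


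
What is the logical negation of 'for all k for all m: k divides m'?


Negation flips each quantifier (∀↔∃) and negates the inner predicate.
¬(for all k for all m: φ) = there exists k there exists m: ¬φ.

there exists k there exists m: NOT(k divides m)


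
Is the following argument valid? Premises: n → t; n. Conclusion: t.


This matches the form of modus ponens: the conclusion follows in every model of the premises.

Valid.


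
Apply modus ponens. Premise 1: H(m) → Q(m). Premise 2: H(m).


Modus ponens: from (P → Q) and P, infer Q.
P = 'H(m)' is asserted, and P → Q holds, so Q follows.

Q(m).


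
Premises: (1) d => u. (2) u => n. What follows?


Hypothetical syllogism: from (P → Q) and (Q → R), infer (P → R).
Chain the two implications through the shared middle term 'u'.

d => n


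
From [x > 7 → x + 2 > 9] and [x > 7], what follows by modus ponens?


Modus ponens: from (P → Q) and P, infer Q.
P = 'x > 7' is asserted, and P → Q holds, so Q follows.

x + 2 > 9.


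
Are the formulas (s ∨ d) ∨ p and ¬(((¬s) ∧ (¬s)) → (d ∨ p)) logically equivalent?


Compare truth tables:
d | p | s | φ | ψ
-----------------
F | F | F | F | T
T | F | F | T | F
F | T | F | T | F
T | T | F | T | F
F | F | T | T | F
T | F | T | T | F
F | T | T | T | F
T | T | T | T | F
They differ at row 1 (d=F, p=F, s=F): φ=F but ψ=T.

No, they are not logically equivalent.


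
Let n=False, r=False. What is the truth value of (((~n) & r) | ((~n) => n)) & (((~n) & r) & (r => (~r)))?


Substitute n=False, r=False:
… (earlier sub-steps elided)
(~n) & r = True & False = False
~n = True
(~n) => n = True => False = False
((~n) & r) | ((~n) => n) = False | False = False
~n = True
(~n) & r = True & False = False
~r = True
r => (~r) = False => True = True
((~n) & r) & (r => (~r)) = False & True = False
(((~n) & r) | ((~n) => n)) & (((~n) & r) & (r => (~r))) = False & False = False

False


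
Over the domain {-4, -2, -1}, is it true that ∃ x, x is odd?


Evaluate the predicate on each element: -4:F, -2:F, -1:T.
Witness x = -1 satisfies the predicate.

T


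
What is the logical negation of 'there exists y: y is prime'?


¬(for all x: φ) = there exists x: ¬φ, and ¬(there exists x: φ) = for all x: ¬φ.
Apply to the existential statement.

for all y: NOT(y is prime)


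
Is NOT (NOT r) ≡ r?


Compare truth tables:
r | φ | ψ
---------
F | F | F
T | T | T
The columns φ and ψ agree on every row.

Yes, they are logically equivalent.


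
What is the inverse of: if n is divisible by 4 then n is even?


The inverse of (P → Q) is (¬P → ¬Q). It is equivalent to the converse, not to the original.
Here P = 'n is divisible by 4' and Q = 'n is even'.

If not (n is divisible by 4), then not (n is even).


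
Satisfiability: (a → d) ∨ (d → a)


Search for a satisfying assignment over {a, d}.
Try a=F, d=F: the formula evaluates to T.
A satisfying assignment exists.

Satisfiable.


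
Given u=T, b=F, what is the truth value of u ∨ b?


Disjunction is false only when both operands are false.
Substitute: u=T, b=F.
T ∨ F evaluates to T.

T


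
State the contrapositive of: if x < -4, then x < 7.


The contrapositive of (P → Q) is (¬Q → ¬P); it is logically equivalent to the original.
Here P = 'x < -4' and Q = 'x < 7'.

If not (x < 7), then not (x < -4).


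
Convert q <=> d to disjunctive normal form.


Step 1: q ↔ d is true exactly when both agree: (q ∧ d) ∨ (¬q ∧ ¬d).

(q & d) | ((~q) & (~d))


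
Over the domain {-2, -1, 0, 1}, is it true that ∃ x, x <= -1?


Evaluate the predicate on each element: -2:T, -1:T, 0:F, 1:F.
Witness x = -2 satisfies the predicate.

T


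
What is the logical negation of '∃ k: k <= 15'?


¬(∀ x: φ) = ∃ x: ¬φ, and ¬(∃ x: φ) = ∀ x: ¬φ.
Apply to the existential statement.

∀ k: ¬(k <= 15)


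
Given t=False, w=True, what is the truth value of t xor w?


Exclusive or is true when exactly one operand is true.
Substitute: t=False, w=True.
False xor True evaluates to True.

True


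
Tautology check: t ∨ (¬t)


Build the truth table over {t}:
t | φ
-----
F | T
T | T
Every row evaluates to true.

Yes, it is a tautology.


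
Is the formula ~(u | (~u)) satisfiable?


Check all 2 assignments over {u}:
u | φ
-----
False | False
True | False
No assignment makes the formula true.

Unsatisfiable.


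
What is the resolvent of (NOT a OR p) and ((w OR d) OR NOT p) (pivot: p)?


The clauses contain complementary literals p and NOTp.
Resolution eliminates this pair and disjoins the remaining literals (merging duplicates).

((NOT a OR d) OR w)


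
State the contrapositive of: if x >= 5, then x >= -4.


The contrapositive of (P → Q) is (¬Q → ¬P); it is logically equivalent to the original.
Here P = 'x >= 5' and Q = 'x >= -4'.

If not (x >= -4), then not (x >= 5).


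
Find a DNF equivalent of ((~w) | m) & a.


Step 1: Distribute ∧ over ∨: ((¬w) ∨ m) ∧ a = ((¬w) ∧ a) ∨ (m ∧ a).

((~w) & a) | (m & a)


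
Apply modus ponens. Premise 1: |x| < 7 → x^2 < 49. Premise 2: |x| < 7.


Modus ponens: from (P → Q) and P, infer Q.
P = '|x| < 7' is asserted, and P → Q holds, so Q follows.

x^2 < 49.


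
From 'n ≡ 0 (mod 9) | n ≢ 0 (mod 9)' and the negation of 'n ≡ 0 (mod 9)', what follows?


Disjunctive syllogism: from (P ∨ Q) and ¬P, infer Q.
One disjunct, 'n ≡ 0 (mod 9)', is ruled out; the other must hold.

n ≢ 0 (mod 9)


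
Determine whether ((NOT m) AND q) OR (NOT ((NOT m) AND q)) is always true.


Build the truth table over {m, q}:
m | q | φ
---------
F | F | T
T | F | T
F | T | T
T | T | T
Every row evaluates to true.

Yes, it is a tautology.


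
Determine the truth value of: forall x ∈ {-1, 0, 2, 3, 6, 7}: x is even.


Evaluate the predicate on each element: -1:False, 0:True, 2:True, 3:False, 6:True, 7:False.
Counterexample x = -1 fails the predicate.

False


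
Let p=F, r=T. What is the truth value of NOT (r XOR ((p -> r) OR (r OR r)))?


Substitute p=F, r=T:
p -> r = F -> T = T
r OR r = T OR T = T
(p -> r) OR (r OR r) = T OR T = T
r XOR ((p -> r) OR (r OR r)) = T XOR T = F
NOT (r XOR ((p -> r) OR (r OR r))) = T

T


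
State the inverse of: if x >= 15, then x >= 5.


The inverse of (P → Q) is (¬P → ¬Q). It is equivalent to the converse, not to the original.
Here P = 'x >= 15' and Q = 'x >= 5'.

If not (x >= 15), then not (x >= 5).


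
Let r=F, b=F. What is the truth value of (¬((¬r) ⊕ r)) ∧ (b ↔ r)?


Substitute r=F, b=F:
¬r = T
(¬r) ⊕ r = T ⊕ F = T
¬((¬r) ⊕ r) = F
b ↔ r = F ↔ F = T
(¬((¬r) ⊕ r)) ∧ (b ↔ r) = F ∧ T = F

F


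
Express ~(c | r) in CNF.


Step 1: Apply De Morgan: ¬(c ∨ r) = ¬c ∧ ¬r.

(~c) & (~r)


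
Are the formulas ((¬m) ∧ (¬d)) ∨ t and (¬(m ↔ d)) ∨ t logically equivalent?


Compare truth tables:
d | m | t | φ | ψ
-----------------
F | F | F | T | F
T | F | F | F | T
F | T | F | F | T
T | T | F | F | F
F | F | T | T | T
T | F | T | T | T
F | T | T | T | T
T | T | T | T | T
They differ at row 1 (d=F, m=F, t=F): φ=T but ψ=F.

No, they are not logically equivalent.


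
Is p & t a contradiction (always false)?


Truth table over {p, t}:
p | t | φ
---------
False | False | False
True | False | False
False | True | False
True | True | True
Satisfying assignment at row 4: p=True, t=True gives True.

No, it is not a contradiction.


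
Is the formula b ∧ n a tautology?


Build the truth table over {b, n}:
b | n | φ
---------
F | F | F
T | F | F
F | T | F
T | T | T
Counterexample at row 1: with b=F, n=F, the formula is F.

No, it is not a tautology.


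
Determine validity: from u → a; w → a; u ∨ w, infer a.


This matches the form of proof by cases: the conclusion follows in every model of the premises.

Valid.


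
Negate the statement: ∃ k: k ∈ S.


¬(∀ x: φ) = ∃ x: ¬φ, and ¬(∃ x: φ) = ∀ x: ¬φ.
Apply to the existential statement.

∀ k: ¬(k ∈ S)


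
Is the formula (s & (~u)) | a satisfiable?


Search for a satisfying assignment over {a, s, u}.
Try a=True, s=False, u=False: the formula evaluates to True.
A satisfying assignment exists.

Satisfiable.


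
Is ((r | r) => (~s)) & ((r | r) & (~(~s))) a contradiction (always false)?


Truth table over {r, s}:
r | s | φ
---------
False | False | False
True | False | False
False | True | False
True | True | False
Every row is false.

Yes, it is a contradiction.


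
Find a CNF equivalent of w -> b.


Step 1: Rewrite w → b as ¬w ∨ b.

(NOT w) OR b


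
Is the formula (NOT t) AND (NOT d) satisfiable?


Search for a satisfying assignment over {d, t}.
Try d=F, t=F: the formula evaluates to T.
A satisfying assignment exists.

Satisfiable.


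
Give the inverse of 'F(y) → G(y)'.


The inverse of (P → Q) is (¬P → ¬Q). It is equivalent to the converse, not to the original.
Here P = 'F(y)' and Q = 'G(y)'.

If not (F(y)), then not (G(y)).


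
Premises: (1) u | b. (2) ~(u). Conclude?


Disjunctive syllogism: from (P ∨ Q) and ¬P, infer Q.
One disjunct, 'u', is ruled out; the other must hold.

b


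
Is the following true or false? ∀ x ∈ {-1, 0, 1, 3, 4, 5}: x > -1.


Evaluate the predicate on each element: -1:F, 0:T, 1:T, 3:T, 4:T, 5:T.
Counterexample x = -1 fails the predicate.

F


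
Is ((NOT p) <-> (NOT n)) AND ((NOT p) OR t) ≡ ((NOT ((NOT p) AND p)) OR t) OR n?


Compare truth tables:
n | p | t | φ | ψ
-----------------
F | F | F | T | T
T | F | F | F | T
F | T | F | F | T
T | T | F | F | T
F | F | T | T | T
T | F | T | F | T
F | T | T | F | T
T | T | T | T | T
They differ at row 2 (n=T, p=F, t=F): φ=F but ψ=T.

No, they are not logically equivalent.


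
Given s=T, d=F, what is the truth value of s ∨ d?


Disjunction is false only when both operands are false.
Substitute: s=T, d=F.
T ∨ F evaluates to T.

T


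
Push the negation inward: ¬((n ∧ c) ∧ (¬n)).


De Morgan: the negation of a conjunction is the disjunction of the negations.
Distribute ¬ across ∧, flipping it to ∨, and negate each literal.

((¬n) ∨ (¬c)) ∨ n


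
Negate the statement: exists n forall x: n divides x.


Negation flips each quantifier (∀↔∃) and negates the inner predicate.
¬(exists n forall x: φ) = forall n exists x: ¬φ.

forall n exists x: ~(n divides x)


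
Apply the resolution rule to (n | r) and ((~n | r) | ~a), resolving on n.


The clauses contain complementary literals n and ~n.
Resolution eliminates this pair and disjoins the remaining literals (merging duplicates).

(r | ~a)


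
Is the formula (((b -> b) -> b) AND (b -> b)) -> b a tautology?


Build the truth table over {b}:
b | φ
-----
F | T
T | T
Every row evaluates to true.

Yes, it is a tautology.


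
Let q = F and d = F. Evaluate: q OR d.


Disjunction is false only when both operands are false.
Substitute: q=F, d=F.
F OR F evaluates to F.

F


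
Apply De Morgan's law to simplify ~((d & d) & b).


De Morgan: the negation of a conjunction is the disjunction of the negations.
Distribute ~ across &, flipping it to |, and negate each literal.

((~d) | (~d)) | (~b)


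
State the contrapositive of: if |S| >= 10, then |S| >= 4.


The contrapositive of (P → Q) is (¬Q → ¬P); it is logically equivalent to the original.
Here P = '|S| >= 10' and Q = '|S| >= 4'.

If not (|S| >= 4), then not (|S| >= 10).


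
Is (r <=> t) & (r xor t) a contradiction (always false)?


Truth table over {r, t}:
r | t | φ
---------
False | False | False
True | False | False
False | True | False
True | True | False
Every row is false.

Yes, it is a contradiction.


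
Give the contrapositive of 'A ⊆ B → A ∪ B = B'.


The contrapositive of (P → Q) is (¬Q → ¬P); it is logically equivalent to the original.
Here P = 'A ⊆ B' and Q = 'A ∪ B = B'.

If not (A ∪ B = B), then not (A ⊆ B).


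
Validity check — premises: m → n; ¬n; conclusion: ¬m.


This matches the form of modus tollens: the conclusion follows in every model of the premises.

Valid.


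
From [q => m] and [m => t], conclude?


Hypothetical syllogism: from (P → Q) and (Q → R), infer (P → R).
Chain the two implications through the shared middle term 'm'.

q => t


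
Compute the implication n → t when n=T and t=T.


Implication is false only when antecedent is true and consequent is false.
Substitute: n=T, t=T.
T → T evaluates to T.

T


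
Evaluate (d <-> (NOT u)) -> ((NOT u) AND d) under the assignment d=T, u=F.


Substitute d=T, u=F:
NOT u = T
d <-> (NOT u) = T <-> T = T
NOT u = T
(NOT u) AND d = T AND T = T
(d <-> (NOT u)) -> ((NOT u) AND d) = T -> T = T

T


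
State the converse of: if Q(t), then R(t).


The converse of (P → Q) is (Q → P). It is not in general equivalent to the original.
Here P = 'Q(t)' and Q = 'R(t)'.

If R(t), then Q(t).


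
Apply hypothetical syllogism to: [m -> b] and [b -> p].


Hypothetical syllogism: from (P → Q) and (Q → R), infer (P → R).
Chain the two implications through the shared middle term 'b'.

m -> p


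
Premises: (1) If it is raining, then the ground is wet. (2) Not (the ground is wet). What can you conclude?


Modus tollens: from (P → Q) and ¬Q, infer ¬P.
Q = 'the ground is wet' is denied; since P → Q, P must also fail.

Not (it is raining).


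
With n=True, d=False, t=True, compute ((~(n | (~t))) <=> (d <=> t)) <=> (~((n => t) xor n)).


Substitute n=True, d=False, t=True:
~t = False
n | (~t) = True | False = True
~(n | (~t)) = False
d <=> t = False <=> True = False
(~(n | (~t))) <=> (d <=> t) = False <=> False = True
n => t = True => True = True
(n => t) xor n = True xor True = False
~((n => t) xor n) = True
((~(n | (~t))) <=> (d <=> t)) <=> (~((n => t) xor n)) = True <=> True = True

True


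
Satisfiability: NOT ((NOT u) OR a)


Search for a satisfying assignment over {a, u}.
Try a=F, u=T: the formula evaluates to T.
A satisfying assignment exists.

Satisfiable.


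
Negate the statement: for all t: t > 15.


¬(for all x: φ) = there exists x: ¬φ, and ¬(there exists x: φ) = for all x: ¬φ.
Apply to the universal statement.

there exists t: NOT(t > 15)


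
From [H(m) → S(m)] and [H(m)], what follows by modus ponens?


Modus ponens: from (P → Q) and P, infer Q.
P = 'H(m)' is asserted, and P → Q holds, so Q follows.

S(m).


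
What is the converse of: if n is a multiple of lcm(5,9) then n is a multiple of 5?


The converse of (P → Q) is (Q → P). It is not in general equivalent to the original.
Here P = 'n is a multiple of lcm(5,9)' and Q = 'n is a multiple of 5'.

If n is a multiple of 5, then n is a multiple of lcm(5,9).


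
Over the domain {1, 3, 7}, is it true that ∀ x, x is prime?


Evaluate the predicate on each element: 1:F, 3:T, 7:T.
Counterexample x = 1 fails the predicate.

F


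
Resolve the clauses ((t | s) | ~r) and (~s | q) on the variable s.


The clauses contain complementary literals s and ~s.
Resolution eliminates this pair and disjoins the remaining literals (merging duplicates).

((t | ~r) | q)


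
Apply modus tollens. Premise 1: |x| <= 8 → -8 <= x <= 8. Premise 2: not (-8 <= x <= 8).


Modus tollens: from (P → Q) and ¬Q, infer ¬P.
Q = '-8 <= x <= 8' is denied; since P → Q, P must also fail.

Not (|x| <= 8).


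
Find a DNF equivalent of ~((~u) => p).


Step 1: Rewrite implication then negate: ¬(¬(¬u) ∨ p) = (¬u) ∧ ¬p.

(~u) & (~p)


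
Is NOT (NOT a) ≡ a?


Compare truth tables:
a | φ | ψ
---------
F | F | F
T | T | T
The columns φ and ψ agree on every row.

Yes, they are logically equivalent.


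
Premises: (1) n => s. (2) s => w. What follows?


Hypothetical syllogism: from (P → Q) and (Q → R), infer (P → R).
Chain the two implications through the shared middle term 's'.

n => w


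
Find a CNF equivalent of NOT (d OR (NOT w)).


Step 1: Apply De Morgan: ¬(d ∨ (¬w)) = ¬d ∧ ¬(¬w).
Step 2: Eliminate any double negations (¬¬X = X).

(NOT d) AND w


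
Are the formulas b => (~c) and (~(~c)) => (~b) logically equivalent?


Compare truth tables:
b | c | φ | ψ
-------------
False | False | True | True
True | False | True | True
False | True | True | True
True | True | False | False
The columns φ and ψ agree on every row.

Yes, they are logically equivalent.


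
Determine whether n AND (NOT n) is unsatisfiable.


Truth table over {n}:
n | φ
-----
F | F
T | F
Every row is false.

Yes, it is a contradiction.


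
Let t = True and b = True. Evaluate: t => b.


Implication is false only when antecedent is true and consequent is false.
Substitute: t=True, b=True.
True => True evaluates to True.

True


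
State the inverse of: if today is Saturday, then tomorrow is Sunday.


The inverse of (P → Q) is (¬P → ¬Q). It is equivalent to the converse, not to the original.
Here P = 'today is Saturday' and Q = 'tomorrow is Sunday'.

If not (today is Saturday), then not (tomorrow is Sunday).


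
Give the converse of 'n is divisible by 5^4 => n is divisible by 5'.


The converse of (P → Q) is (Q → P). It is not in general equivalent to the original.
Here P = 'n is divisible by 5^4' and Q = 'n is divisible by 5'.

If n is divisible by 5, then n is divisible by 5^4.


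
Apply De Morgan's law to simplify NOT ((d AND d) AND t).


De Morgan: the negation of a conjunction is the disjunction of the negations.
Distribute NOT across AND, flipping it to OR, and negate each literal.

((NOT d) OR (NOT d)) OR (NOT t)


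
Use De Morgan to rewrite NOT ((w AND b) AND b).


De Morgan: the negation of a conjunction is the disjunction of the negations.
Distribute NOT across AND, flipping it to OR, and negate each literal.

((NOT w) OR (NOT b)) OR (NOT b)


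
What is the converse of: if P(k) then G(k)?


The converse of (P → Q) is (Q → P). It is not in general equivalent to the original.
Here P = 'P(k)' and Q = 'G(k)'.

If G(k), then P(k).


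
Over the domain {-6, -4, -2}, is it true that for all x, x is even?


Evaluate the predicate on each element: -6:T, -4:T, -2:T.
Every element satisfies the predicate.

T


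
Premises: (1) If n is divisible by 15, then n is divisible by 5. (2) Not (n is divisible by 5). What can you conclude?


Modus tollens: from (P → Q) and ¬Q, infer ¬P.
Q = 'n is divisible by 5' is denied; since P → Q, P must also fail.

Not (n is divisible by 15).


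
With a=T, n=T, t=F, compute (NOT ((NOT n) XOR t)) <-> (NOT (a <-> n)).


Substitute a=T, n=T, t=F:
NOT n = F
(NOT n) XOR t = F XOR F = F
NOT ((NOT n) XOR t) = T
a <-> n = T <-> T = T
NOT (a <-> n) = F
(NOT ((NOT n) XOR t)) <-> (NOT (a <-> n)) = T <-> F = F

F


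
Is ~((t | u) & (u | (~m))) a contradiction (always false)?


Truth table over {m, t, u}:
m | t | u | φ
-------------
False | False | False | True
True | False | False | True
False | True | False | False
True | True | False | True
False | False | True | False
True | False | True | False
False | True | True | False
True | True | True | False
Satisfying assignment at row 1: m=False, t=False, u=False gives True.

No, it is not a contradiction.


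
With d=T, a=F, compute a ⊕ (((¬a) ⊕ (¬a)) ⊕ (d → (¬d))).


Substitute d=T, a=F:
¬a = T
¬a = T
(¬a) ⊕ (¬a) = T ⊕ T = F
¬d = F
d → (¬d) = T → F = F
((¬a) ⊕ (¬a)) ⊕ (d → (¬d)) = F ⊕ F = F
a ⊕ (((¬a) ⊕ (¬a)) ⊕ (d → (¬d))) = F ⊕ F = F

F


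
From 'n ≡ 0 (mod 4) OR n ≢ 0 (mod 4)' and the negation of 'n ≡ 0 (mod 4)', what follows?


Disjunctive syllogism: from (P ∨ Q) and ¬P, infer Q.
One disjunct, 'n ≡ 0 (mod 4)', is ruled out; the other must hold.

n ≢ 0 (mod 4)


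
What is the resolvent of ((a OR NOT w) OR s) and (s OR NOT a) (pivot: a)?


The clauses contain complementary literals a and NOTa.
Resolution eliminates this pair and disjoins the remaining literals (merging duplicates).

(NOT w OR s)


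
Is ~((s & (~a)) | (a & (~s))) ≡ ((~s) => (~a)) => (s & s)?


Compare truth tables:
a | s | φ | ψ
-------------
False | False | True | False
True | False | False | True
False | True | False | True
True | True | True | True
They differ at row 1 (a=False, s=False): φ=True but ψ=False.

No, they are not logically equivalent.


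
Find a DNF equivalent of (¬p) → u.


Step 1: Rewrite (¬p) → u as ¬(¬p) ∨ u.
Step 2: Eliminate any double negations (¬¬X = X).

p ∨ u


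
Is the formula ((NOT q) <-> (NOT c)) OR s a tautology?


Build the truth table over {c, q, s}:
c | q | s | φ
-------------
F | F | F | T
T | F | F | F
F | T | F | F
T | T | F | T
F | F | T | T
T | F | T | T
F | T | T | T
T | T | T | T
Counterexample at row 2: with c=T, q=F, s=F, the formula is F.

No, it is not a tautology.


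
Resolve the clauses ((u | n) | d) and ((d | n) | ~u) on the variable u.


The clauses contain complementary literals u and ~u.
Resolution eliminates this pair and disjoins the remaining literals (merging duplicates).

(d | n)


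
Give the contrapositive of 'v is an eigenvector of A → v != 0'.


The contrapositive of (P → Q) is (¬Q → ¬P); it is logically equivalent to the original.
Here P = 'v is an eigenvector of A' and Q = 'v != 0'.

If not (v != 0), then not (v is an eigenvector of A).


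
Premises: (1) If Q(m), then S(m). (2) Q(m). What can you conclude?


Modus ponens: from (P → Q) and P, infer Q.
P = 'Q(m)' is asserted, and P → Q holds, so Q follows.

S(m).


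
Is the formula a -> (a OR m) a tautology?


Build the truth table over {a, m}:
a | m | φ
---------
F | F | T
T | F | T
F | T | T
T | T | T
Every row evaluates to true.

Yes, it is a tautology.


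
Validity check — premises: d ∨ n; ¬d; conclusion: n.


This matches the form of disjunctive syllogism: the conclusion follows in every model of the premises.

Valid.


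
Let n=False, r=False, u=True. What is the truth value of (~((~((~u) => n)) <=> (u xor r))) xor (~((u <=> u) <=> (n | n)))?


Substitute n=False, r=False, u=True:
… (earlier sub-steps elided)
(~u) => n = False => False = True
~((~u) => n) = False
u xor r = True xor False = True
(~((~u) => n)) <=> (u xor r) = False <=> True = False
~((~((~u) => n)) <=> (u xor r)) = True
u <=> u = True <=> True = True
n | n = False | False = False
(u <=> u) <=> (n | n) = True <=> False = False
~((u <=> u) <=> (n | n)) = True
(~((~((~u) => n)) <=> (u xor r))) xor (~((u <=> u) <=> (n | n))) = True xor True = False

False


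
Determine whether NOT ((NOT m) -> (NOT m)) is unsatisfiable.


Truth table over {m}:
m | φ
-----
F | F
T | F
Every row is false.

Yes, it is a contradiction.


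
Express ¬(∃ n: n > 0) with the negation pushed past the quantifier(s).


¬(∀ x: φ) = ∃ x: ¬φ, and ¬(∃ x: φ) = ∀ x: ¬φ.
Apply to the existential statement.

∀ n: ¬(n > 0)


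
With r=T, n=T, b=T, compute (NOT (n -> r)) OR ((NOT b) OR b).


Substitute r=T, n=T, b=T:
n -> r = T -> T = T
NOT (n -> r) = F
NOT b = F
(NOT b) OR b = F OR T = T
(NOT (n -> r)) OR ((NOT b) OR b) = F OR T = T

T


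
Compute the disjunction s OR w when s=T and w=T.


Disjunction is false only when both operands are false.
Substitute: s=T, w=T.
T OR T evaluates to T.

T


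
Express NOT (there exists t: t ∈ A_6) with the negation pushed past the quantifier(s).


¬(for all x: φ) = there exists x: ¬φ, and ¬(there exists x: φ) = for all x: ¬φ.
Apply to the existential statement.

for all t: NOT(t ∈ A_6)


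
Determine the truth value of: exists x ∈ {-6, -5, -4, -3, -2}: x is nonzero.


Evaluate the predicate on each element: -6:True, -5:True, -4:True, -3:True, -2:True.
Witness x = -6 satisfies the predicate.

True


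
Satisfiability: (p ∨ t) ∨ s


Search for a satisfying assignment over {p, s, t}.
Try p=T, s=F, t=F: the formula evaluates to T.
A satisfying assignment exists.

Satisfiable.


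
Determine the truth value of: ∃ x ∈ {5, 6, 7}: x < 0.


Evaluate the predicate on each element: 5:F, 6:F, 7:F.
No element satisfies the predicate.

F


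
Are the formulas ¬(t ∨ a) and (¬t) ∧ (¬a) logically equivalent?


Compare truth tables:
a | t | φ | ψ
-------------
F | F | T | T
T | F | F | F
F | T | F | F
T | T | F | F
The columns φ and ψ agree on every row.

Yes, they are logically equivalent.


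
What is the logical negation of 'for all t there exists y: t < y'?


Negation flips each quantifier (∀↔∃) and negates the inner predicate.
¬(for all t there exists y: φ) = there exists t for all y: ¬φ.

there exists t for all y: NOT(t < y)


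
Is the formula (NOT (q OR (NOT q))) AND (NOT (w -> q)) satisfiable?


Check all 4 assignments over {q, w}:
q | w | φ
---------
F | F | F
T | F | F
F | T | F
T | T | F
No assignment makes the formula true.

Unsatisfiable.


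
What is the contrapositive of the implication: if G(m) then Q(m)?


The contrapositive of (P → Q) is (¬Q → ¬P); it is logically equivalent to the original.
Here P = 'G(m)' and Q = 'Q(m)'.

If not (Q(m)), then not (G(m)).


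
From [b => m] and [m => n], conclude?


Hypothetical syllogism: from (P → Q) and (Q → R), infer (P → R).
Chain the two implications through the shared middle term 'm'.

b => n


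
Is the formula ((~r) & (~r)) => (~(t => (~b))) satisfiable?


Search for a satisfying assignment over {b, r, t}.
Try b=False, r=True, t=False: the formula evaluates to True.
A satisfying assignment exists.

Satisfiable.


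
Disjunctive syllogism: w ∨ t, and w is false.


Disjunctive syllogism: from (P ∨ Q) and ¬P, infer Q.
One disjunct, 'w', is ruled out; the other must hold.

t


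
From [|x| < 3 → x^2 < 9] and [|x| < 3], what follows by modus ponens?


Modus ponens: from (P → Q) and P, infer Q.
P = '|x| < 3' is asserted, and P → Q holds, so Q follows.

x^2 < 9.


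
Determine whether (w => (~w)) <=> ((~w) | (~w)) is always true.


Build the truth table over {w}:
w | φ
-----
False | True
True | True
Every row evaluates to true.

Yes, it is a tautology.


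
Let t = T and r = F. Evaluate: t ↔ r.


Biconditional is true when both operands have the same truth value.
Substitute: t=T, r=F.
T ↔ F evaluates to F.

F


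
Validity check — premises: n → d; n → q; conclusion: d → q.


This is (no valid rule). There exist truth assignments where the premises are all true but the conclusion is false.

Invalid.


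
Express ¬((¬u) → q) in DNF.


Step 1: Rewrite implication then negate: ¬(¬(¬u) ∨ q) = (¬u) ∧ ¬q.

(¬u) ∧ (¬q)


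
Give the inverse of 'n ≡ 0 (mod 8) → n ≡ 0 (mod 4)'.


The inverse of (P → Q) is (¬P → ¬Q). It is equivalent to the converse, not to the original.
Here P = 'n ≡ 0 (mod 8)' and Q = 'n ≡ 0 (mod 4)'.

If not (n ≡ 0 (mod 8)), then not (n ≡ 0 (mod 4)).


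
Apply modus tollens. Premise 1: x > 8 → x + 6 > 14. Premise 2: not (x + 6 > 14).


Modus tollens: from (P → Q) and ¬Q, infer ¬P.
Q = 'x + 6 > 14' is denied; since P → Q, P must also fail.

Not (x > 8).


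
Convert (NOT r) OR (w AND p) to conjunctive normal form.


Step 1: Distribute ∨ over ∧: (¬r) ∨ (w ∧ p) = ((¬r) ∨ w) ∧ ((¬r) ∨ p).

((NOT r) OR w) AND ((NOT r) OR p)


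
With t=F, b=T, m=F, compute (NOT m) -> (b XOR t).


Substitute t=F, b=T, m=F:
NOT m = T
b XOR t = T XOR F = T
(NOT m) -> (b XOR t) = T -> T = T

T


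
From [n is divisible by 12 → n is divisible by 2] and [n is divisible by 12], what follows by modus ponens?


Modus ponens: from (P → Q) and P, infer Q.
P = 'n is divisible by 12' is asserted, and P → Q holds, so Q follows.

n is divisible by 2.


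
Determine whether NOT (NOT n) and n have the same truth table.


Compare truth tables:
n | φ | ψ
---------
F | F | F
T | T | T
The columns φ and ψ agree on every row.

Yes, they are logically equivalent.


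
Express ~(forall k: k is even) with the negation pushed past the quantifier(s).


¬(forall x: φ) = exists x: ¬φ, and ¬(exists x: φ) = forall x: ¬φ.
Apply to the universal statement.

exists k: ~(k is even)


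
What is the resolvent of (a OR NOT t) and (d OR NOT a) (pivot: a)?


The clauses contain complementary literals a and NOTa.
Resolution eliminates this pair and disjoins the remaining literals (merging duplicates).

(NOT t OR d)


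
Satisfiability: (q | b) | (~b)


Search for a satisfying assignment over {b, q}.
Try b=False, q=False: the formula evaluates to True.
A satisfying assignment exists.

Satisfiable.


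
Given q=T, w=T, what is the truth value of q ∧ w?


Conjunction is true only when both operands are true.
Substitute: q=T, w=T.
T ∧ T evaluates to T.

T


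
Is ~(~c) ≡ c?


Compare truth tables:
c | φ | ψ
---------
False | False | False
True | True | True
The columns φ and ψ agree on every row.

Yes, they are logically equivalent.


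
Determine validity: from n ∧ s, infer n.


This matches the form of conjunction elimination: the conclusion follows in every model of the premises.

Valid.


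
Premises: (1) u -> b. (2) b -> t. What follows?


Hypothetical syllogism: from (P → Q) and (Q → R), infer (P → R).
Chain the two implications through the shared middle term 'b'.

u -> t


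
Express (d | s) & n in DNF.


Step 1: Distribute ∧ over ∨: (d ∨ s) ∧ n = (d ∧ n) ∨ (s ∧ n).

(d & n) | (s & n)


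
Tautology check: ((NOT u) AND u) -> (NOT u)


Build the truth table over {u}:
u | φ
-----
F | T
T | T
Every row evaluates to true.

Yes, it is a tautology.


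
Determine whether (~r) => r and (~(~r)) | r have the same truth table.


Compare truth tables:
r | φ | ψ
---------
False | False | False
True | True | True
The columns φ and ψ agree on every row.

Yes, they are logically equivalent.


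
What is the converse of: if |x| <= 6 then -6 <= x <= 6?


The converse of (P → Q) is (Q → P). It is not in general equivalent to the original.
Here P = '|x| <= 6' and Q = '-6 <= x <= 6'.

If -6 <= x <= 6, then |x| <= 6.


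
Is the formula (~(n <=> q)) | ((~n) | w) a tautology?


Build the truth table over {n, q, w}:
n | q | w | φ
-------------
False | False | False | True
True | False | False | True
False | True | False | True
True | True | False | False
False | False | True | True
True | False | True | True
False | True | True | True
True | True | True | True
Counterexample at row 4: with n=True, q=True, w=False, the formula is False.

No, it is not a tautology.


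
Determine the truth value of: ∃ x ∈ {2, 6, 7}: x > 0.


Evaluate the predicate on each element: 2:T, 6:T, 7:T.
Witness x = 2 satisfies the predicate.

T


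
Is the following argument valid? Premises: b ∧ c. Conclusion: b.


This matches the form of conjunction elimination: the conclusion follows in every model of the premises.

Valid.


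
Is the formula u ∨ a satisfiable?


Search for a satisfying assignment over {a, u}.
Try a=T, u=F: the formula evaluates to T.
A satisfying assignment exists.

Satisfiable.


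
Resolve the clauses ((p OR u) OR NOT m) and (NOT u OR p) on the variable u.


The clauses contain complementary literals u and NOTu.
Resolution eliminates this pair and disjoins the remaining literals (merging duplicates).

(NOT m OR p)


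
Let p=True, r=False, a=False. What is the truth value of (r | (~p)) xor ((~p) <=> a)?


Substitute p=True, r=False, a=False:
~p = False
r | (~p) = False | False = False
~p = False
(~p) <=> a = False <=> False = True
(r | (~p)) xor ((~p) <=> a) = False xor True = True

True
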